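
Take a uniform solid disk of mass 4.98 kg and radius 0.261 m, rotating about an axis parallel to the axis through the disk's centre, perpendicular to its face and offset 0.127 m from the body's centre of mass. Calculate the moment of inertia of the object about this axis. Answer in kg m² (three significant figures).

0.250

I_cm = (1/2)MR² = (1/2)(4.98)(0.261)² = 0.16962 kg m²; centre at d = 0.127 m, so the parallel axis theorem gives I = 0.16962 + (4.98)(0.127)² = 0.24994 kg m².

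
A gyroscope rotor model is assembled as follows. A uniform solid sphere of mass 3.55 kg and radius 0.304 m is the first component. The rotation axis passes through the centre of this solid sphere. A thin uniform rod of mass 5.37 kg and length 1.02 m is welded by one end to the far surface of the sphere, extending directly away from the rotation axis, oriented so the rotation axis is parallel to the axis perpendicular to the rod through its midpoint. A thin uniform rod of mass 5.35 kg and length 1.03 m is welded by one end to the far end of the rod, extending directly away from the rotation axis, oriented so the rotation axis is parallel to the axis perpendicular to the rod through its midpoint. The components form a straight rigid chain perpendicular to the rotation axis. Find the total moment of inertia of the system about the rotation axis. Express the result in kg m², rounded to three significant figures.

22.7

Solid sphere: I_cm = (2/5)MR² = (2/5)(3.55)(0.304)² = 0.13123 kg m²; axis through the centre, so I = 0.13123 kg m².
Thin rod: I_cm = (1/12)ML² = (1/12)(5.37)(1.02)² = 0.46558 kg m²; centre at d = 0.304 + 0.51 = 0.814 m, so the parallel axis theorem gives I = 0.46558 + (5.37)(0.814)² = 4.0237 kg m².
Thin rod: I_cm = (1/12)ML² = (1/12)(5.35)(1.03)² = 0.47298 kg m²; centre at d = 0.304 + 0.51 + 0.51 + 0.515 = 1.839 m, so the parallel axis theorem gives I = 0.47298 + (5.35)(1.839)² = 18.566 kg m².
Total I = 0.13123 + 4.0237 + 18.566 = 22.721 kg m².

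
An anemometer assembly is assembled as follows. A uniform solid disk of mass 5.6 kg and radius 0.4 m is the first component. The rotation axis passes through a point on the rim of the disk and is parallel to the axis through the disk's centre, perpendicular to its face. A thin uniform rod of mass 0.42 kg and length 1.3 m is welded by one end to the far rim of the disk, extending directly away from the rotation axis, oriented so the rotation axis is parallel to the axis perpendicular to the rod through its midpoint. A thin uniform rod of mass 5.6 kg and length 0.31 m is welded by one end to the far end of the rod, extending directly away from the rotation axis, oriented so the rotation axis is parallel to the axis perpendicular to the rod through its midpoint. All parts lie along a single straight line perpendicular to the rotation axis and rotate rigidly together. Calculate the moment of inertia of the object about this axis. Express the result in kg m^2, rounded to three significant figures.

30.8

Solid disk: I_cm = (1/2)MR² = (1/2)(5.6)(0.4)² = 0.448 kg m^2; centre at d = 0.4 m, so the parallel axis theorem gives I = 0.448 + (5.6)(0.4)² = 1.344 kg m^2.
Thin rod: I_cm = (1/12)ML² = (1/12)(0.42)(1.3)² = 0.05915 kg m^2; centre at d = 0.4 + 0.4 + 0.65 = 1.45 m, so the parallel axis theorem gives I = 0.05915 + (0.42)(1.45)² = 0.9422 kg m^2.
Thin rod: I_cm = (1/12)ML² = (1/12)(5.6)(0.31)² = 0.044847 kg m^2; centre at d = 0.4 + 0.4 + 0.65 + 0.65 + 0.155 = 2.255 m, so the parallel axis theorem gives I = 0.044847 + (5.6)(2.255)² = 28.521 kg m^2.
Total I = 1.344 + 0.9422 + 28.521 = 30.807 kg m^2.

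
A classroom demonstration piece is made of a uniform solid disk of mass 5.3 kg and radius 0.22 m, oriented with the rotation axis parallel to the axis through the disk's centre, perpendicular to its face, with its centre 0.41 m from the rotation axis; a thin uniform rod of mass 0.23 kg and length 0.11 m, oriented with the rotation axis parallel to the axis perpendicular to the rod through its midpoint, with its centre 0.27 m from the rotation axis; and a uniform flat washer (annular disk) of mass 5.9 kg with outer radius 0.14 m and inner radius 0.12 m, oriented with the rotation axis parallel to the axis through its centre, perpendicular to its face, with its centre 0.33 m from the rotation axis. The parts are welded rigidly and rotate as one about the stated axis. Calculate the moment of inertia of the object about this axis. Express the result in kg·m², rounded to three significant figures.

Solid disk: I_cm = (1/2)MR² = (1/2)(5.3)(0.22)² = 0.12826 kg·m²; centre at d = 0.41 m, so the parallel axis theorem gives I = 0.12826 + (5.3)(0.41)² = 1.0192 kg·m².
Thin rod: I_cm = (1/12)ML² = (1/12)(0.23)(0.11)² = 0.00023192 kg·m²; centre at d = 0.27 m, so the parallel axis theorem gives I = 0.00023192 + (0.23)(0.27)² = 0.016999 kg·m².
Annular disk: I_cm = (1/2)M(R²+r²) = (1/2)(5.9)[(0.14)² + (0.12)²] = 0.1003 kg·m²; centre at d = 0.33 m, so the parallel axis theorem gives I = 0.1003 + (5.9)(0.33)² = 0.74281 kg·m².
Total I = 1.0192 + 0.016999 + 0.74281 = 1.779 kg·m².

1.78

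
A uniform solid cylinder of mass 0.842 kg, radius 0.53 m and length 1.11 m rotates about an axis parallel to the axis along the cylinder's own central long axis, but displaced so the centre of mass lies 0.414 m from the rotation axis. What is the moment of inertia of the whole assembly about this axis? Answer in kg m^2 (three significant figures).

I_cm = (1/2)MR² = (1/2)(0.842)(0.53)² = 0.11826 kg m^2; centre at d = 0.414 m, so the parallel axis theorem gives I = 0.11826 + (0.842)(0.414)² = 0.26257 kg m^2.

0.263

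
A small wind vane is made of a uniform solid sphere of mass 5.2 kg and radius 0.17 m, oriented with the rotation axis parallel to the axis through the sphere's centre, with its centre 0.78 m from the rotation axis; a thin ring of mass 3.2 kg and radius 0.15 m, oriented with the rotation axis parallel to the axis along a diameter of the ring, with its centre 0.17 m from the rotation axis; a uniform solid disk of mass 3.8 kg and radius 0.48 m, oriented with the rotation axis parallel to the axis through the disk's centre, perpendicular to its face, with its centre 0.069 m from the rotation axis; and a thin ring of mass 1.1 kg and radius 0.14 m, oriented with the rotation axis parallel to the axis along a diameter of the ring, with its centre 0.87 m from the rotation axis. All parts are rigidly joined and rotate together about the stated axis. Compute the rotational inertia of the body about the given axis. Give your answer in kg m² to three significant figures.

Solid sphere: I_cm = (2/5)MR² = (2/5)(5.2)(0.17)² = 0.060112 kg m²; centre at d = 0.78 m, so the parallel axis theorem gives I = 0.060112 + (5.2)(0.78)² = 3.2238 kg m².
Thin ring: I_cm = (1/2)MR² = (1/2)(3.2)(0.15)² = 0.036 kg m²; centre at d = 0.17 m, so the parallel axis theorem gives I = 0.036 + (3.2)(0.17)² = 0.12848 kg m².
Solid disk: I_cm = (1/2)MR² = (1/2)(3.8)(0.48)² = 0.43776 kg m²; centre at d = 0.069 m, so the parallel axis theorem gives I = 0.43776 + (3.8)(0.069)² = 0.45585 kg m².
Thin ring: I_cm = (1/2)MR² = (1/2)(1.1)(0.14)² = 0.01078 kg m²; centre at d = 0.87 m, so the parallel axis theorem gives I = 0.01078 + (1.1)(0.87)² = 0.84337 kg m².
Total I = 3.2238 + 0.12848 + 0.45585 + 0.84337 = 4.6515 kg m².

4.65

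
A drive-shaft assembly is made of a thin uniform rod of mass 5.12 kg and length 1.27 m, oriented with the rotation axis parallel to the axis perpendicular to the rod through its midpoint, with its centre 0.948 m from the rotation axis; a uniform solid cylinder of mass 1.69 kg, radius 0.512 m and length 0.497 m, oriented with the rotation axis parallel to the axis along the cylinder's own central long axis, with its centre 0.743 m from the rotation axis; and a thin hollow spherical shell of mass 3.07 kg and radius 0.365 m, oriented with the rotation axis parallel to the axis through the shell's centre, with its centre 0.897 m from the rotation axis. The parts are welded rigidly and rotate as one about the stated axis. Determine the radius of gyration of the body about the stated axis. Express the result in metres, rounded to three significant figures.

Thin rod: I_cm = (1/12)ML² = (1/12)(5.12)(1.27)² = 0.68817 kg m²; centre at d = 0.948 m, so I = I_cm + Md² gives I = 0.68817 + (5.12)(0.948)² = 5.2895 kg m².
Solid cylinder: I_cm = (1/2)MR² = (1/2)(1.69)(0.512)² = 0.22151 kg m²; centre at d = 0.743 m, so I = I_cm + Md² gives I = 0.22151 + (1.69)(0.743)² = 1.1545 kg m².
Spherical shell: I_cm = (2/3)MR² = (2/3)(3.07)(0.365)² = 0.27267 kg m²; centre at d = 0.897 m, so I = I_cm + Md² gives I = 0.27267 + (3.07)(0.897)² = 2.7428 kg m².
Total I = 9.1868 kg m²; total mass M = 9.88 kg.
k = √(I/M) = √(9.1868/9.88) = 0.96428 m.

0.964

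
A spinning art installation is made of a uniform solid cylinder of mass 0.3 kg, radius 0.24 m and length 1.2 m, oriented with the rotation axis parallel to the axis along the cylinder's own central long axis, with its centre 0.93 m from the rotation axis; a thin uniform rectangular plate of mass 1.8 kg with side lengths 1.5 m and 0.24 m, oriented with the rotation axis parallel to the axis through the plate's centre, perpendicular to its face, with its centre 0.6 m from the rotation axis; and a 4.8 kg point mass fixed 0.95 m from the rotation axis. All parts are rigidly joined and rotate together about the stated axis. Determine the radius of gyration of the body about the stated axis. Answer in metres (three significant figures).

Solid cylinder: I_cm = (1/2)MR² = (1/2)(0.3)(0.24)² = 0.00864 kg m²; centre at d = 0.93 m, so I = I_cm + Md² gives I = 0.00864 + (0.3)(0.93)² = 0.26811 kg m².
Rectangular plate: I_cm = (1/12)M(a²+b²) = (1/12)(1.8)[(1.5)² + (0.24)²] = 0.34614 kg m²; centre at d = 0.6 m, so I = I_cm + Md² gives I = 0.34614 + (1.8)(0.6)² = 0.99414 kg m².
Point mass: I_cm = 0; centre at d = 0.95 m, so I = I_cm + Md² gives I = 0 + (4.8)(0.95)² = 4.332 kg m².
Total I = 5.5942 kg m²; total mass M = 6.9 kg.
k = √(I/M) = √(5.5942/6.9) = 0.90042 m.

0.900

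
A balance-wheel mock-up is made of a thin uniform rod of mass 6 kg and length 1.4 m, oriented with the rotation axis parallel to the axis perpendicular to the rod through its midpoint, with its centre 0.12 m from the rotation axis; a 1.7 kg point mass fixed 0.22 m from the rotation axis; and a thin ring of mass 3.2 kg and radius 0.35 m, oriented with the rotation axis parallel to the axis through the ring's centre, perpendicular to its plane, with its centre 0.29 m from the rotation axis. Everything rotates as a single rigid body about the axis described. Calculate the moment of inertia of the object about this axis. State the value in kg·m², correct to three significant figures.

1.81

Thin rod: I_cm = (1/12)ML² = (1/12)(6)(1.4)² = 0.98 kg·m²; centre at d = 0.12 m, so the parallel axis theorem gives I = 0.98 + (6)(0.12)² = 1.0664 kg·m².
Point mass: I_cm = 0; centre at d = 0.22 m, so the parallel axis theorem gives I = 0 + (1.7)(0.22)² = 0.08228 kg·m².
Thin ring: I_cm = MR² = (3.2)(0.35)² = 0.392 kg·m²; centre at d = 0.29 m, so the parallel axis theorem gives I = 0.392 + (3.2)(0.29)² = 0.66112 kg·m².
Total I = 1.0664 + 0.08228 + 0.66112 = 1.8098 kg·m².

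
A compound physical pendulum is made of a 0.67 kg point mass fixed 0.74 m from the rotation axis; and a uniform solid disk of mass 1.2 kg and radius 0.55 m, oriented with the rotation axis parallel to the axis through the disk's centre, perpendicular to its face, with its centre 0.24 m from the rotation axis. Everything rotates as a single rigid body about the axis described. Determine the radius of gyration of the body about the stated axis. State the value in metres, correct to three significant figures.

Point mass: I_cm = 0; centre at d = 0.74 m, so I = I_cm + Md² gives I = 0 + (0.67)(0.74)² = 0.36689 kg m^2.
Solid disk: I_cm = (1/2)MR² = (1/2)(1.2)(0.55)² = 0.1815 kg m^2; centre at d = 0.24 m, so I = I_cm + Md² gives I = 0.1815 + (1.2)(0.24)² = 0.25062 kg m^2.
Total I = 0.61751 kg m^2; total mass M = 1.87 kg.
k = √(I/M) = √(0.61751/1.87) = 0.57465 m.

0.575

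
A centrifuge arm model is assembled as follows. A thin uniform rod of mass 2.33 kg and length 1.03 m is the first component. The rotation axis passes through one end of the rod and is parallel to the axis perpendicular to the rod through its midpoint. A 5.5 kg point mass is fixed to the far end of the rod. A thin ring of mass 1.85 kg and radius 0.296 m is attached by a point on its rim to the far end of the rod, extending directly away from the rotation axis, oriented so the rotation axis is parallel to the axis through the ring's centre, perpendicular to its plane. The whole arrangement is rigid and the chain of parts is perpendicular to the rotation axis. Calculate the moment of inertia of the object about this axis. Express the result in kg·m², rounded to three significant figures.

Thin rod: I_cm = (1/12)ML² = (1/12)(2.33)(1.03)² = 0.20599 kg·m²; centre at d = 0.515 m, so I = I_cm + Md² gives I = 0.20599 + (2.33)(0.515)² = 0.82397 kg·m².
Point mass: I_cm = 0; centre at d = 0.515 + 0.515 = 1.03 m, so I = I_cm + Md² gives I = 0 + (5.5)(1.03)² = 5.835 kg·m².
Thin ring: I_cm = MR² = (1.85)(0.296)² = 0.16209 kg·m²; centre at d = 0.515 + 0.515 + 0.296 = 1.326 m, so I = I_cm + Md² gives I = 0.16209 + (1.85)(1.326)² = 3.4149 kg·m².
Total I = 0.82397 + 5.835 + 3.4149 = 10.074 kg·m².

10.1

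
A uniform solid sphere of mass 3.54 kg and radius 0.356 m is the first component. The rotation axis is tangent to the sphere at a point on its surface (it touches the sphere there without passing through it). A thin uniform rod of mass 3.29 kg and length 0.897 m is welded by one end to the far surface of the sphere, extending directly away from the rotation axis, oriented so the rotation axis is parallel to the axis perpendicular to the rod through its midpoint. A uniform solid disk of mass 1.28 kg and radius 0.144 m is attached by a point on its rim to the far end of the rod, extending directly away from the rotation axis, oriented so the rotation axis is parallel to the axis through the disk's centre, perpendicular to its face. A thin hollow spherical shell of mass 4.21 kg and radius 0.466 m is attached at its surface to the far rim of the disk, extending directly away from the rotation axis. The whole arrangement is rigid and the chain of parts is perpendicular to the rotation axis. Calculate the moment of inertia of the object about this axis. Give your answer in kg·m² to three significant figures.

33.3

Solid sphere: I_cm = (2/5)MR² = (2/5)(3.54)(0.356)² = 0.17946 kg·m²; centre at d = 0.356 m, so I = I_cm + Md² gives I = 0.17946 + (3.54)(0.356)² = 0.6281 kg·m².
Thin rod: I_cm = (1/12)ML² = (1/12)(3.29)(0.897)² = 0.2206 kg·m²; centre at d = 0.356 + 0.356 + 0.4485 = 1.1605 m, so I = I_cm + Md² gives I = 0.2206 + (3.29)(1.1605)² = 4.6514 kg·m².
Solid disk: I_cm = (1/2)MR² = (1/2)(1.28)(0.144)² = 0.013271 kg·m²; centre at d = 0.356 + 0.356 + 0.4485 + 0.4485 + 0.144 = 1.753 m, so I = I_cm + Md² gives I = 0.013271 + (1.28)(1.753)² = 3.9467 kg·m².
Spherical shell: I_cm = (2/3)MR² = (2/3)(4.21)(0.466)² = 0.60948 kg·m²; centre at d = 0.356 + 0.356 + 0.4485 + 0.4485 + 0.144 + 0.144 + 0.466 = 2.363 m, so I = I_cm + Md² gives I = 0.60948 + (4.21)(2.363)² = 24.117 kg·m².
Total I = 0.6281 + 4.6514 + 3.9467 + 24.117 = 33.343 kg·m².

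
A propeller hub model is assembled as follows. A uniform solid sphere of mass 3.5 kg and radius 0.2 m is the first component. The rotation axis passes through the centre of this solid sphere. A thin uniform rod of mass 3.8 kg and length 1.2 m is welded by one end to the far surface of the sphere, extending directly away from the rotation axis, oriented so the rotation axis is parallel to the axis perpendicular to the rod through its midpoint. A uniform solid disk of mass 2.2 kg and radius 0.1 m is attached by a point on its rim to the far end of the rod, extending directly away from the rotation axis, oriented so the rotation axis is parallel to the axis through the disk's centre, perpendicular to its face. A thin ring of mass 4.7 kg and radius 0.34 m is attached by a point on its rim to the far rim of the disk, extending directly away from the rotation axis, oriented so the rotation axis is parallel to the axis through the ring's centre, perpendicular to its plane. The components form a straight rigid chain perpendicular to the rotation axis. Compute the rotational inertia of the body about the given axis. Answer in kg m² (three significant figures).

26.1

Solid sphere: I_cm = (2/5)MR² = (2/5)(3.5)(0.2)² = 0.056 kg m²; axis through the centre, so I = 0.056 kg m².
Thin rod: I_cm = (1/12)ML² = (1/12)(3.8)(1.2)² = 0.456 kg m²; centre at d = 0.2 + 0.6 = 0.8 m, so I = I_cm + Md² gives I = 0.456 + (3.8)(0.8)² = 2.888 kg m².
Solid disk: I_cm = (1/2)MR² = (1/2)(2.2)(0.1)² = 0.011 kg m²; centre at d = 0.2 + 0.6 + 0.6 + 0.1 = 1.5 m, so I = I_cm + Md² gives I = 0.011 + (2.2)(1.5)² = 4.961 kg m².
Thin ring: I_cm = MR² = (4.7)(0.34)² = 0.54332 kg m²; centre at d = 0.2 + 0.6 + 0.6 + 0.1 + 0.1 + 0.34 = 1.94 m, so I = I_cm + Md² gives I = 0.54332 + (4.7)(1.94)² = 18.232 kg m².
Total I = 0.056 + 2.888 + 4.961 + 18.232 = 26.137 kg m².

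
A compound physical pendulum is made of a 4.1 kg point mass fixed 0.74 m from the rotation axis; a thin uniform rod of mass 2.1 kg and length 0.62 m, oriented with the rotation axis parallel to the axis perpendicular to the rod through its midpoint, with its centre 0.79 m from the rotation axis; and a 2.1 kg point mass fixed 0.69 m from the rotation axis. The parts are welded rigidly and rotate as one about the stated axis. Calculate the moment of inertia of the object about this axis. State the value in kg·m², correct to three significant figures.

4.62

Point mass: I_cm = 0; centre at d = 0.74 m, so the parallel axis theorem gives I = 0 + (4.1)(0.74)² = 2.2452 kg·m².
Thin rod: I_cm = (1/12)ML² = (1/12)(2.1)(0.62)² = 0.06727 kg·m²; centre at d = 0.79 m, so the parallel axis theorem gives I = 0.06727 + (2.1)(0.79)² = 1.3779 kg·m².
Point mass: I_cm = 0; centre at d = 0.69 m, so the parallel axis theorem gives I = 0 + (2.1)(0.69)² = 0.99981 kg·m².
Total I = 2.2452 + 1.3779 + 0.99981 = 4.6228 kg·m².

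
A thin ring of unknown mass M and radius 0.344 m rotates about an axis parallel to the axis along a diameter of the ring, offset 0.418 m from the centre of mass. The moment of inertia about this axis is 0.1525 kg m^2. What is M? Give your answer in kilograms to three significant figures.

0.652

I = I_cm + Md² = (1/2)MR² + Md² = M·[0.5·(0.344)² + (0.418)²] = M·0.23389.
So M = 0.1525 / 0.23389 = 0.65201 kg.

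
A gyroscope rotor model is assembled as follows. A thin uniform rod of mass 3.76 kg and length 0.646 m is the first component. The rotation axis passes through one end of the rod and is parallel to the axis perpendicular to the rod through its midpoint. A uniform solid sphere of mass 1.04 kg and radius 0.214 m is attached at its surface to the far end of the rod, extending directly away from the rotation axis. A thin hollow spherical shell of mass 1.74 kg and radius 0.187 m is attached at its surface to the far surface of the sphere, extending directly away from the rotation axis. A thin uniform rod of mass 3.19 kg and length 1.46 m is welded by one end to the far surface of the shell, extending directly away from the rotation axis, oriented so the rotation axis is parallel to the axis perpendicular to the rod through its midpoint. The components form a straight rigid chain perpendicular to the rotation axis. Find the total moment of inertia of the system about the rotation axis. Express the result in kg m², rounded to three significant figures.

Thin rod: I_cm = (1/12)ML² = (1/12)(3.76)(0.646)² = 0.13076 kg m²; centre at d = 0.323 m, so the parallel axis theorem gives I = 0.13076 + (3.76)(0.323)² = 0.52304 kg m².
Solid sphere: I_cm = (2/5)MR² = (2/5)(1.04)(0.214)² = 0.019051 kg m²; centre at d = 0.323 + 0.323 + 0.214 = 0.86 m, so the parallel axis theorem gives I = 0.019051 + (1.04)(0.86)² = 0.78824 kg m².
Spherical shell: I_cm = (2/3)MR² = (2/3)(1.74)(0.187)² = 0.040564 kg m²; centre at d = 0.323 + 0.323 + 0.214 + 0.214 + 0.187 = 1.261 m, so the parallel axis theorem gives I = 0.040564 + (1.74)(1.261)² = 2.8074 kg m².
Thin rod: I_cm = (1/12)ML² = (1/12)(3.19)(1.46)² = 0.56665 kg m²; centre at d = 0.323 + 0.323 + 0.214 + 0.214 + 0.187 + 0.187 + 0.73 = 2.178 m, so the parallel axis theorem gives I = 0.56665 + (3.19)(2.178)² = 15.699 kg m².
Total I = 0.52304 + 0.78824 + 2.8074 + 15.699 = 19.818 kg m².

19.8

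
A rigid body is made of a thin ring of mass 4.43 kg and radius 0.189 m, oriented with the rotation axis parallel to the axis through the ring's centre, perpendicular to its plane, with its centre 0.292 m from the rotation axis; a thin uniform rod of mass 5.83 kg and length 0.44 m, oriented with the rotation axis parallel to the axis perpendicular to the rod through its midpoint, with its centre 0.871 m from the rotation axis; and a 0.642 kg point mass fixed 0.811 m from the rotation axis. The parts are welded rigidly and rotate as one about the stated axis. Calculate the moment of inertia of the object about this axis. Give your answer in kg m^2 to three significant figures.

Thin ring: I_cm = MR² = (4.43)(0.189)² = 0.15824 kg m^2; centre at d = 0.292 m, so I = I_cm + Md² gives I = 0.15824 + (4.43)(0.292)² = 0.53596 kg m^2.
Thin rod: I_cm = (1/12)ML² = (1/12)(5.83)(0.44)² = 0.094057 kg m^2; centre at d = 0.871 m, so I = I_cm + Md² gives I = 0.094057 + (5.83)(0.871)² = 4.5169 kg m^2.
Point mass: I_cm = 0; centre at d = 0.811 m, so I = I_cm + Md² gives I = 0 + (0.642)(0.811)² = 0.42226 kg m^2.
Total I = 0.53596 + 4.5169 + 0.42226 = 5.4752 kg m^2.

5.48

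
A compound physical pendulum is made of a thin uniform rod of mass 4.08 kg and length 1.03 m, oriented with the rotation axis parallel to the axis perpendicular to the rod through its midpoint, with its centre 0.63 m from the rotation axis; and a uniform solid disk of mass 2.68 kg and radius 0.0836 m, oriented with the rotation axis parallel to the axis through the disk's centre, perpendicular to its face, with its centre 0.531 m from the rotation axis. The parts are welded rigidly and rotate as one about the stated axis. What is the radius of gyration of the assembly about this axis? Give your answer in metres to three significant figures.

Thin rod: I_cm = (1/12)ML² = (1/12)(4.08)(1.03)² = 0.36071 kg m^2; centre at d = 0.63 m, so I = I_cm + Md² gives I = 0.36071 + (4.08)(0.63)² = 1.9801 kg m^2.
Solid disk: I_cm = (1/2)MR² = (1/2)(2.68)(0.0836)² = 0.0093652 kg m^2; centre at d = 0.531 m, so I = I_cm + Md² gives I = 0.0093652 + (2.68)(0.531)² = 0.76502 kg m^2.
Total I = 2.7451 kg m^2; total mass M = 6.76 kg.
k = √(I/M) = √(2.7451/6.76) = 0.63724 m.

0.637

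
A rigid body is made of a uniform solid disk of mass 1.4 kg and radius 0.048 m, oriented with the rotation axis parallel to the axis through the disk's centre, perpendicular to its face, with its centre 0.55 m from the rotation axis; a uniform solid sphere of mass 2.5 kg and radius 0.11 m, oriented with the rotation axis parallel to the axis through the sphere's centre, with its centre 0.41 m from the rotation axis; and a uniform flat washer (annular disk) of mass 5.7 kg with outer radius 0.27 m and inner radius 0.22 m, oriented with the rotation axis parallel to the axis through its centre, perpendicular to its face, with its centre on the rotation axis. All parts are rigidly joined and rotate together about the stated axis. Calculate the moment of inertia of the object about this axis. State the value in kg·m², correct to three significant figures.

Solid disk: I_cm = (1/2)MR² = (1/2)(1.4)(0.048)² = 0.0016128 kg·m²; centre at d = 0.55 m, so I = I_cm + Md² gives I = 0.0016128 + (1.4)(0.55)² = 0.42511 kg·m².
Solid sphere: I_cm = (2/5)MR² = (2/5)(2.5)(0.11)² = 0.0121 kg·m²; centre at d = 0.41 m, so I = I_cm + Md² gives I = 0.0121 + (2.5)(0.41)² = 0.43235 kg·m².
Annular disk: I_cm = (1/2)M(R²+r²) = (1/2)(5.7)[(0.27)² + (0.22)²] = 0.34571 kg·m²; axis through the centre, so I = 0.34571 kg·m².
Total I = 0.42511 + 0.43235 + 0.34571 = 1.2032 kg·m².

1.20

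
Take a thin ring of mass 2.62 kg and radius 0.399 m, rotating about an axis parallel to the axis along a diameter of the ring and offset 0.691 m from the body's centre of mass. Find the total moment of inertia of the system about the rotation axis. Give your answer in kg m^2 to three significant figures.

1.46

I_cm = (1/2)MR² = (1/2)(2.62)(0.399)² = 0.20855 kg m^2; centre at d = 0.691 m, so the parallel axis theorem gives I = 0.20855 + (2.62)(0.691)² = 1.4596 kg m^2.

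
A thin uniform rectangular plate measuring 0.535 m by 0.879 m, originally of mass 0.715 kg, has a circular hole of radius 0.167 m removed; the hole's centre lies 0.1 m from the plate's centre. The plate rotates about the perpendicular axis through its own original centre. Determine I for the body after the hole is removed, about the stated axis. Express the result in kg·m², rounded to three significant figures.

0.0599

Unpierced body about its centre: I₀ = (1/12)M(a²+b²) = (1/12)(0.715)[(0.535)² + (0.879)²] = 0.063091 kg·m².
The removed disk has mass m = M·πr²/(ab) = (0.715)·π(0.167)²/(0.535·0.879) = 0.13321 kg (same uniform areal density).
Its moment of inertia about the rotation axis (parallel-axis theorem): I_hole = (1/2)mr² + md² = (1/2)(0.13321)(0.167)² + (0.13321)(0.1)² = 0.0031897 kg·m².
Treating the hole as negative mass, I = I₀ − I_hole = 0.063091 − 0.0031897 = 0.059901 kg·m².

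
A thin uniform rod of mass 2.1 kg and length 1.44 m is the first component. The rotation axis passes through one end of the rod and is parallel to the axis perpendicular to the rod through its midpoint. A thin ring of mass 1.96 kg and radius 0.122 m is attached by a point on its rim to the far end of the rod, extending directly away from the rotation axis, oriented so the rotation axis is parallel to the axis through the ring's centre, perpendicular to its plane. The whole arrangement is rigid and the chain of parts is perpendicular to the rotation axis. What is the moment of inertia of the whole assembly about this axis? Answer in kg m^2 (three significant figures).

6.26

Thin rod: I_cm = (1/12)ML² = (1/12)(2.1)(1.44)² = 0.36288 kg m^2; centre at d = 0.72 m, so the parallel axis theorem gives I = 0.36288 + (2.1)(0.72)² = 1.4515 kg m^2.
Thin ring: I_cm = MR² = (1.96)(0.122)² = 0.029173 kg m^2; centre at d = 0.72 + 0.72 + 0.122 = 1.562 m, so the parallel axis theorem gives I = 0.029173 + (1.96)(1.562)² = 4.8113 kg m^2.
Total I = 1.4515 + 4.8113 = 6.2628 kg m^2.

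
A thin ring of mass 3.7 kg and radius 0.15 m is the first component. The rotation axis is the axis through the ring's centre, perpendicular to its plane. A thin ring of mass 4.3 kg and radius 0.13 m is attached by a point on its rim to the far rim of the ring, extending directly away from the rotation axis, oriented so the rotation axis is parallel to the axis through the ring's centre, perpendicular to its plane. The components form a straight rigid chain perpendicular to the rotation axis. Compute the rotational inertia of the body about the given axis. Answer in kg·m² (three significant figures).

0.493

Thin ring: I_cm = MR² = (3.7)(0.15)² = 0.08325 kg·m²; axis through the centre, so I = 0.08325 kg·m².
Thin ring: I_cm = MR² = (4.3)(0.13)² = 0.07267 kg·m²; centre at d = 0.15 + 0.13 = 0.28 m, so I = I_cm + Md² gives I = 0.07267 + (4.3)(0.28)² = 0.40979 kg·m².
Total I = 0.08325 + 0.40979 = 0.49304 kg·m².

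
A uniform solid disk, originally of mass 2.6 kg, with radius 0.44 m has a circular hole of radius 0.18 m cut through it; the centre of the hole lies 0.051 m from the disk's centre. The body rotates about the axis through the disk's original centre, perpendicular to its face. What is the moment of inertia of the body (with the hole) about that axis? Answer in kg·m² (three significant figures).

0.243

Unpierced body about its centre: I₀ = (1/2)MR² = (1/2)(2.6)(0.44)² = 0.25168 kg·m².
The removed disk has mass m = M·(r/R)² = (2.6)(0.18/0.44)² = 0.43512 kg (same uniform areal density).
Its moment of inertia about the rotation axis (parallel-axis theorem): I_hole = (1/2)mr² + md² = (1/2)(0.43512)(0.18)² + (0.43512)(0.051)² = 0.0081808 kg·m².
Treating the hole as negative mass, I = I₀ − I_hole = 0.25168 − 0.0081808 = 0.2435 kg·m².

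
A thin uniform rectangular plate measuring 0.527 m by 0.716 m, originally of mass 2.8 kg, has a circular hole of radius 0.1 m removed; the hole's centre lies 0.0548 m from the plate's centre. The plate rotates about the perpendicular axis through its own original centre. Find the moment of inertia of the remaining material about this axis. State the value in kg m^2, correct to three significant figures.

Unpierced body about its centre: I₀ = (1/12)M(a²+b²) = (1/12)(2.8)[(0.527)² + (0.716)²] = 0.18442 kg m^2.
The removed disk has mass m = M·πr²/(ab) = (2.8)·π(0.1)²/(0.527·0.716) = 0.23312 kg (same uniform areal density).
Its moment of inertia about the rotation axis (parallel-axis theorem): I_hole = (1/2)mr² + md² = (1/2)(0.23312)(0.1)² + (0.23312)(0.0548)² = 0.0018657 kg m^2.
Treating the hole as negative mass, I = I₀ − I_hole = 0.18442 − 0.0018657 = 0.18256 kg m^2.

0.183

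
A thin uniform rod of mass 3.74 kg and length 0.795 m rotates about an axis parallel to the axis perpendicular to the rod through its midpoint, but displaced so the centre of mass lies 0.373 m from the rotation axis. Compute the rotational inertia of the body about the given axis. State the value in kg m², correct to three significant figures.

I_cm = (1/12)ML² = (1/12)(3.74)(0.795)² = 0.19698 kg m²; centre at d = 0.373 m, so I = I_cm + Md² gives I = 0.19698 + (3.74)(0.373)² = 0.71732 kg m².

0.717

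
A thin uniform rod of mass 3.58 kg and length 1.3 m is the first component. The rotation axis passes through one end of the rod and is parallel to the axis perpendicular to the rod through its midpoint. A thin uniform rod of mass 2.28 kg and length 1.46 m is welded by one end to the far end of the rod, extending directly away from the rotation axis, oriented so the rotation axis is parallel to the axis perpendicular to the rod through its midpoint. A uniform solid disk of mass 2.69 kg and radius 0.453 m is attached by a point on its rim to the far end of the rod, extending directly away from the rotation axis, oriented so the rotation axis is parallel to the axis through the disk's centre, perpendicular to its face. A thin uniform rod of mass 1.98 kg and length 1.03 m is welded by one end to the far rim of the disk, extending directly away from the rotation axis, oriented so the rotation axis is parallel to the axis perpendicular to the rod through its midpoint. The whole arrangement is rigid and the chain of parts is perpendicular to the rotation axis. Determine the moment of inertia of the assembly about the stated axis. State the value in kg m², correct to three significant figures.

74.7

Thin rod: I_cm = (1/12)ML² = (1/12)(3.58)(1.3)² = 0.50418 kg m²; centre at d = 0.65 m, so I = I_cm + Md² gives I = 0.50418 + (3.58)(0.65)² = 2.0167 kg m².
Thin rod: I_cm = (1/12)ML² = (1/12)(2.28)(1.46)² = 0.405 kg m²; centre at d = 0.65 + 0.65 + 0.73 = 2.03 m, so I = I_cm + Md² gives I = 0.405 + (2.28)(2.03)² = 9.8007 kg m².
Solid disk: I_cm = (1/2)MR² = (1/2)(2.69)(0.453)² = 0.27601 kg m²; centre at d = 0.65 + 0.65 + 0.73 + 0.73 + 0.453 = 3.213 m, so I = I_cm + Md² gives I = 0.27601 + (2.69)(3.213)² = 28.046 kg m².
Thin rod: I_cm = (1/12)ML² = (1/12)(1.98)(1.03)² = 0.17505 kg m²; centre at d = 0.65 + 0.65 + 0.73 + 0.73 + 0.453 + 0.453 + 0.515 = 4.181 m, so I = I_cm + Md² gives I = 0.17505 + (1.98)(4.181)² = 34.787 kg m².
Total I = 2.0167 + 9.8007 + 28.046 + 34.787 = 74.65 kg m².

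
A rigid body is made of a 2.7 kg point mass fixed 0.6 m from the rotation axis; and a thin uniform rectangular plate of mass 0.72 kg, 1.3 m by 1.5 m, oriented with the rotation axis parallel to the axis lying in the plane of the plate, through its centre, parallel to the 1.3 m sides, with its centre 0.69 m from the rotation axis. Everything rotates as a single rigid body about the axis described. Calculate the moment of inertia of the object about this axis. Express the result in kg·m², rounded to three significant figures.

Point mass: I_cm = 0; centre at d = 0.6 m, so the parallel axis theorem gives I = 0 + (2.7)(0.6)² = 0.972 kg·m².
Rectangular plate: I_cm = (1/12)Mb² = (1/12)(0.72)(1.5)² = 0.135 kg·m²; centre at d = 0.69 m, so the parallel axis theorem gives I = 0.135 + (0.72)(0.69)² = 0.47779 kg·m².
Total I = 0.972 + 0.47779 = 1.4498 kg·m².

1.45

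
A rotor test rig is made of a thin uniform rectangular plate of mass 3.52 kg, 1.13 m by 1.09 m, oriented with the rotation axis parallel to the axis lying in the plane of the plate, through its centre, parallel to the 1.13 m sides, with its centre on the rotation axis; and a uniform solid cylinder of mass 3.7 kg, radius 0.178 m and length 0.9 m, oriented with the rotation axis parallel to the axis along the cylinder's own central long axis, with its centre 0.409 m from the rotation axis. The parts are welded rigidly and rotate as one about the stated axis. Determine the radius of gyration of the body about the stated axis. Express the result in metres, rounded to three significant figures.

Rectangular plate: I_cm = (1/12)Mb² = (1/12)(3.52)(1.09)² = 0.34851 kg·m²; axis through the centre, so I = 0.34851 kg·m².
Solid cylinder: I_cm = (1/2)MR² = (1/2)(3.7)(0.178)² = 0.058615 kg·m²; centre at d = 0.409 m, so the parallel axis theorem gives I = 0.058615 + (3.7)(0.409)² = 0.67756 kg·m².
Total I = 1.0261 kg·m²; total mass M = 7.22 kg.
k = √(I/M) = √(1.0261/7.22) = 0.37698 m.

0.377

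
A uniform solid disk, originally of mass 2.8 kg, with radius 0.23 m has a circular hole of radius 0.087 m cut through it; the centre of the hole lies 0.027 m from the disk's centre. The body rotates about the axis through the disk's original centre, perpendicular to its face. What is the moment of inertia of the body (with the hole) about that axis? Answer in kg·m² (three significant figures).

Unpierced body about its centre: I₀ = (1/2)MR² = (1/2)(2.8)(0.23)² = 0.07406 kg·m².
The removed disk has mass m = M·(r/R)² = (2.8)(0.087/0.23)² = 0.40063 kg (same uniform areal density).
Its moment of inertia about the rotation axis (parallel-axis theorem): I_hole = (1/2)mr² + md² = (1/2)(0.40063)(0.087)² + (0.40063)(0.027)² = 0.0018082 kg·m².
Treating the hole as negative mass, I = I₀ − I_hole = 0.07406 − 0.0018082 = 0.072252 kg·m².

0.0723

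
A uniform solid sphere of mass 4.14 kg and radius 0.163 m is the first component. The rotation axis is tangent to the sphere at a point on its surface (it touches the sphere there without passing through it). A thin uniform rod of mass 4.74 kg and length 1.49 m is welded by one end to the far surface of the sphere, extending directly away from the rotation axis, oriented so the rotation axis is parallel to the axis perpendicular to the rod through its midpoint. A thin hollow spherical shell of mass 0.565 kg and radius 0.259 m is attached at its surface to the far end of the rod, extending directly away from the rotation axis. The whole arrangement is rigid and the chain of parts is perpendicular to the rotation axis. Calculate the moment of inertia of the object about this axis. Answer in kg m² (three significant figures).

8.93

Solid sphere: I_cm = (2/5)MR² = (2/5)(4.14)(0.163)² = 0.043998 kg m²; centre at d = 0.163 m, so I = I_cm + Md² gives I = 0.043998 + (4.14)(0.163)² = 0.15399 kg m².
Thin rod: I_cm = (1/12)ML² = (1/12)(4.74)(1.49)² = 0.87694 kg m²; centre at d = 0.163 + 0.163 + 0.745 = 1.071 m, so I = I_cm + Md² gives I = 0.87694 + (4.74)(1.071)² = 6.3139 kg m².
Spherical shell: I_cm = (2/3)MR² = (2/3)(0.565)(0.259)² = 0.025267 kg m²; centre at d = 0.163 + 0.163 + 0.745 + 0.745 + 0.259 = 2.075 m, so I = I_cm + Md² gives I = 0.025267 + (0.565)(2.075)² = 2.4579 kg m².
Total I = 0.15399 + 6.3139 + 2.4579 = 8.9259 kg m².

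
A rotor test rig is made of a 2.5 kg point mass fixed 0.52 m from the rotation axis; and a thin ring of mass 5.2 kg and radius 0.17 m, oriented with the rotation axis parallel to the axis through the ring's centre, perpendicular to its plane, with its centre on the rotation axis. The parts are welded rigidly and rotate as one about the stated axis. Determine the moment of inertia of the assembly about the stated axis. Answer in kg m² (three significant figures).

0.826

Point mass: I_cm = 0; centre at d = 0.52 m, so I = I_cm + Md² gives I = 0 + (2.5)(0.52)² = 0.676 kg m².
Thin ring: I_cm = MR² = (5.2)(0.17)² = 0.15028 kg m²; axis through the centre, so I = 0.15028 kg m².
Total I = 0.676 + 0.15028 = 0.82628 kg m².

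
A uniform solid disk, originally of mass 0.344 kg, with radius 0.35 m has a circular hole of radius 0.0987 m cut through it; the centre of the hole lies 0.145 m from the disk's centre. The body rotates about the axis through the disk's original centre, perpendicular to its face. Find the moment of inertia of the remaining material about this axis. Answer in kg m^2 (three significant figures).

0.0204

Unpierced body about its centre: I₀ = (1/2)MR² = (1/2)(0.344)(0.35)² = 0.02107 kg m^2.
The removed disk has mass m = M·(r/R)² = (0.344)(0.0987/0.35)² = 0.027356 kg (same uniform areal density).
Its moment of inertia about the rotation axis (parallel-axis theorem): I_hole = (1/2)mr² + md² = (1/2)(0.027356)(0.0987)² + (0.027356)(0.145)² = 0.00070841 kg m^2.
Treating the hole as negative mass, I = I₀ − I_hole = 0.02107 − 0.00070841 = 0.020362 kg m^2.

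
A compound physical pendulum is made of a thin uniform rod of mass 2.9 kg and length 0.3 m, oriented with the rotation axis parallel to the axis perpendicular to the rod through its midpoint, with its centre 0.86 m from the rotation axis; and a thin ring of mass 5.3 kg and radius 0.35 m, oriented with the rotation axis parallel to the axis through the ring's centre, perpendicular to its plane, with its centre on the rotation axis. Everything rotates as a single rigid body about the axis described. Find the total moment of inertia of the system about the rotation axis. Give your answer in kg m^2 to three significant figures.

Thin rod: I_cm = (1/12)ML² = (1/12)(2.9)(0.3)² = 0.02175 kg m^2; centre at d = 0.86 m, so I = I_cm + Md² gives I = 0.02175 + (2.9)(0.86)² = 2.1666 kg m^2.
Thin ring: I_cm = MR² = (5.3)(0.35)² = 0.64925 kg m^2; axis through the centre, so I = 0.64925 kg m^2.
Total I = 2.1666 + 0.64925 = 2.8158 kg m^2.

2.82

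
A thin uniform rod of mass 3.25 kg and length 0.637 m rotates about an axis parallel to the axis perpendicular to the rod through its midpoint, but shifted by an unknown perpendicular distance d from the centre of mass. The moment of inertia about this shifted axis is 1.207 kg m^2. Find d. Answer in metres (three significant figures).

0.581

About the centre-of-mass axis, I_cm = (1/12)ML² = (1/12)(3.25)(0.637)² = 0.1099 kg m^2.
Parallel axis theorem: I = I_cm + Md², so Md² = 1.207 − 0.1099 = 1.0971 kg m^2.
d = √(1.0971 / 3.25) = 0.58101 m.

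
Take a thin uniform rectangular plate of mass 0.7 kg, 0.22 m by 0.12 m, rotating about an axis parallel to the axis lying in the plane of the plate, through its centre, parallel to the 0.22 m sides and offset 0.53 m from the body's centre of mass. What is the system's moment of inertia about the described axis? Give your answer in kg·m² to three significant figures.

I_cm = (1/12)Mb² = (1/12)(0.7)(0.12)² = 0.00084 kg·m²; centre at d = 0.53 m, so the parallel axis theorem gives I = 0.00084 + (0.7)(0.53)² = 0.19747 kg·m².

0.197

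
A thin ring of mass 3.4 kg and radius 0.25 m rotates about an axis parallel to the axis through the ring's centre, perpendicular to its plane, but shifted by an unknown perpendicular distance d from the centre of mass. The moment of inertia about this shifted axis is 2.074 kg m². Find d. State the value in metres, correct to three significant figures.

About the centre-of-mass axis, I_cm = MR² = (3.4)(0.25)² = 0.2125 kg m².
Parallel axis theorem: I = I_cm + Md², so Md² = 2.074 − 0.2125 = 1.8615 kg m².
d = √(1.8615 / 3.4) = 0.73993 m.

0.740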